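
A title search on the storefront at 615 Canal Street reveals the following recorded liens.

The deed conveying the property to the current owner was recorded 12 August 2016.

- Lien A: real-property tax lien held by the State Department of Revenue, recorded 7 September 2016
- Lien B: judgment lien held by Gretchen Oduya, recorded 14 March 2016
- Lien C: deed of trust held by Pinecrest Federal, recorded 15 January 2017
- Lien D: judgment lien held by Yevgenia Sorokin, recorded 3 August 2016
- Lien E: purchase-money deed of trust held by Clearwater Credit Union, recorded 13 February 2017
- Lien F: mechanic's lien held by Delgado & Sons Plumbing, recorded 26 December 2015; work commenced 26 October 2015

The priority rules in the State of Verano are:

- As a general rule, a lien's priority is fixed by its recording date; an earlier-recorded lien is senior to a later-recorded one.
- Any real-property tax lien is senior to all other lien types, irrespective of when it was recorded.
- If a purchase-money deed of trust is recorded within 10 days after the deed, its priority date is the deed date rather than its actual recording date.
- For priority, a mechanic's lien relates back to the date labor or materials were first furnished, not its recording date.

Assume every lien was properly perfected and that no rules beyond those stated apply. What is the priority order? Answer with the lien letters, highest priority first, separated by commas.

A, F, B, D, C, E

Adjusting effective dates: E missed the 10-day window (185 days after the deed), so its recording date stands; F's effective date is 26 October 2015, when work began.
A is a real-property tax lien, so it outranks all other liens regardless of date.
The other liens, earliest effective date first: F (26 October 2015), B (14 March 2016), D (3 August 2016), C (15 January 2017), E (13 February 2017).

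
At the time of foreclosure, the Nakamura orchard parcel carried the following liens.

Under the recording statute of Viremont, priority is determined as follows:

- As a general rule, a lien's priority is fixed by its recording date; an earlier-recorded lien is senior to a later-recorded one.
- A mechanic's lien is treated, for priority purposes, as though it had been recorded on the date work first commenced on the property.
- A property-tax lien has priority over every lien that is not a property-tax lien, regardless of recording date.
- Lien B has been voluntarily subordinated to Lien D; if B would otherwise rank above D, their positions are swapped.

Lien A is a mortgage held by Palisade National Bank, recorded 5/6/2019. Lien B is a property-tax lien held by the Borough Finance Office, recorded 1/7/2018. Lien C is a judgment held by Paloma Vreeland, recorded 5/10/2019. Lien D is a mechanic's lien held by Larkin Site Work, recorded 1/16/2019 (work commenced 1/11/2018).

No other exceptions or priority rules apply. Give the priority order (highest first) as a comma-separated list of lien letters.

D, B, A, C

First, effective dates: D relates back to 1/11/2018 (work commenced).
B is a property-tax lien and takes priority over every other lien.
Ordering the rest by effective date: D (1/11/2018), A (5/6/2019), C (5/10/2019).
Because B would otherwise rank above D, the subordination swaps them.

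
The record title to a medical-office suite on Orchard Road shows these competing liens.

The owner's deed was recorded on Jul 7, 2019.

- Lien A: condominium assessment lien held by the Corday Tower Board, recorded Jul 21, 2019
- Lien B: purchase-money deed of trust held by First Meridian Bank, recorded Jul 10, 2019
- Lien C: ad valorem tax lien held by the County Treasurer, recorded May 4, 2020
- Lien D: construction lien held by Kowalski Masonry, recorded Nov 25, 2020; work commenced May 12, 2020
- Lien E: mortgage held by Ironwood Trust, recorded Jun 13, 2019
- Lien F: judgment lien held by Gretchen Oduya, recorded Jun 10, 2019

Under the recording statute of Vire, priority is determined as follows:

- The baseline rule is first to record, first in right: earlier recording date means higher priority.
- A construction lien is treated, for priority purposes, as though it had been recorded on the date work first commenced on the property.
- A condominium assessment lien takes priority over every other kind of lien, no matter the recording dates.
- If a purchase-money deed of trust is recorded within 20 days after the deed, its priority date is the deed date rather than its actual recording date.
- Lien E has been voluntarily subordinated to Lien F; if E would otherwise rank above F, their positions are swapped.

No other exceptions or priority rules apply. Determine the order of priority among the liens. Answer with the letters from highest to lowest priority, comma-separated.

A, F, E, B, C, D

Adjusting effective dates: B was recorded within the 20-day window, so its effective date is the deed date Jul 7, 2019; D is treated as recorded May 12, 2020, the work-commencement date.
A is a condominium assessment lien and takes priority over every other lien.
Among the remaining liens, by effective date: F (Jun 10, 2019), E (Jun 13, 2019), B (Jul 7, 2019), C (May 4, 2020), D (May 12, 2020).
Since E is not senior to F, the subordination leaves the order unchanged.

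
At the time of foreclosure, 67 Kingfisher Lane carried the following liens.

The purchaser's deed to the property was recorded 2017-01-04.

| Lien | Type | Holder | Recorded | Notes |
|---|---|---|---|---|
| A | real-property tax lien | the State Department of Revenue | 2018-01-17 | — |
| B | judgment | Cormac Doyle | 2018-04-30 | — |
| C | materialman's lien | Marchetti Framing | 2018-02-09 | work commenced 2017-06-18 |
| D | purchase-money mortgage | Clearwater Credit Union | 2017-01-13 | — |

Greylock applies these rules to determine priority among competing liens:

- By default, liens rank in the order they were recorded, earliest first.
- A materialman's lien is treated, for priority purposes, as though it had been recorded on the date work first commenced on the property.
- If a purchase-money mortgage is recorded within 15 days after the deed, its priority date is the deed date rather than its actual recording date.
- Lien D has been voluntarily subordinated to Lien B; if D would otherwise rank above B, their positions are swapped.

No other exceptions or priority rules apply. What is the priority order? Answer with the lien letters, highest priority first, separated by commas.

B, C, A, D

Effective dates after the stated exceptions: C relates back to 2017-06-18 (work commenced); D relates back to the deed date 2017-01-04.
By effective date: D (2017-01-04), C (2017-06-18), A (2018-01-17), B (2018-04-30).
D is senior to B before the subordination, so the two trade places.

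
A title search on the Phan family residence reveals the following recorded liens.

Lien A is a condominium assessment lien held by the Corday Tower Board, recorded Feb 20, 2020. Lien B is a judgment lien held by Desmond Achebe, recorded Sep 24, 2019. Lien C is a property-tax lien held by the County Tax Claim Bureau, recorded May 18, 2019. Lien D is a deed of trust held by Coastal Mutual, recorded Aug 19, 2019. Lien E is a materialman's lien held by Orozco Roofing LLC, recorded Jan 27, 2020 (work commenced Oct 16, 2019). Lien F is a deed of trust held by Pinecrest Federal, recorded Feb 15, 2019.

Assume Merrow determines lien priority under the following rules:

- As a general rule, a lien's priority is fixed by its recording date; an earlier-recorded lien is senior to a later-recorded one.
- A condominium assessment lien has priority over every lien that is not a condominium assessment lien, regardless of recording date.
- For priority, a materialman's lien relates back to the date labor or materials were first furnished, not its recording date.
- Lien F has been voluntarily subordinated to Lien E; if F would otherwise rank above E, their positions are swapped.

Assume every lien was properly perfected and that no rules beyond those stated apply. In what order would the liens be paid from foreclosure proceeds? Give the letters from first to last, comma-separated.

Adjusting effective dates: E relates back to Oct 16, 2019 (work commenced).
A is a condominium assessment lien, so it outranks all other liens regardless of date.
Among the remaining liens, by effective date: F (Feb 15, 2019), C (May 18, 2019), D (Aug 19, 2019), B (Sep 24, 2019), E (Oct 16, 2019).
The subordination applies — F was senior to E — so F and E swap.

A, E, C, D, B, F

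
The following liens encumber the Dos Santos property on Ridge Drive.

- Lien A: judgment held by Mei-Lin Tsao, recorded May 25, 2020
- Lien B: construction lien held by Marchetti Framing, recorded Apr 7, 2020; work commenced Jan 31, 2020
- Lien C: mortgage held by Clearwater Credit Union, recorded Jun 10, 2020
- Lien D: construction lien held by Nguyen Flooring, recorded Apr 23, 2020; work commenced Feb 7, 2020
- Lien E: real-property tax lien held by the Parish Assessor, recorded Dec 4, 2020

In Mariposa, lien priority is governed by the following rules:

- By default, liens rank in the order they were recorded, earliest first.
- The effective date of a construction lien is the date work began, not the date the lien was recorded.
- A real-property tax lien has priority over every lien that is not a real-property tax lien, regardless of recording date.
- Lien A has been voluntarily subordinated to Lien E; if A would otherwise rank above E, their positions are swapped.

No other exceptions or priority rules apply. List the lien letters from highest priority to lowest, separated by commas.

First, effective dates: B relates back to Jan 31, 2020 (work commenced); D's effective date is Feb 7, 2020, when work began.
E is a real-property tax lien, so it outranks all other liens regardless of date.
Remaining liens by effective date: B (Jan 31, 2020), D (Feb 7, 2020), A (May 25, 2020), C (Jun 10, 2020).
A is already junior to E, so the subordination agreement changes nothing.

E, B, D, A, C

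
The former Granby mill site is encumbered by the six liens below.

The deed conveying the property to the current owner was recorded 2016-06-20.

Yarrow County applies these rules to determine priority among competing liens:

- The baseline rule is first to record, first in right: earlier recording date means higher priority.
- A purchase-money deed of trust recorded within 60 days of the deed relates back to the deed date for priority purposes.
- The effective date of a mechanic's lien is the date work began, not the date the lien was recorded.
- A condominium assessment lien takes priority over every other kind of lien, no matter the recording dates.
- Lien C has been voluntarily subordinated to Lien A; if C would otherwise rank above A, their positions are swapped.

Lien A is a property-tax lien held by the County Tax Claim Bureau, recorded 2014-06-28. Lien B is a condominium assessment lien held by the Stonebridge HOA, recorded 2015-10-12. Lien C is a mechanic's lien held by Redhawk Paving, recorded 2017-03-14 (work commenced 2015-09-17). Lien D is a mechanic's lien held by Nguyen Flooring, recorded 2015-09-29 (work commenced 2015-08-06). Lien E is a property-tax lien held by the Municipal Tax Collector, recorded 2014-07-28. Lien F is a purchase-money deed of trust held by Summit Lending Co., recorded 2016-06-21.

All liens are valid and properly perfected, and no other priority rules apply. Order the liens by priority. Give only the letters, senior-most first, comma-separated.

B, A, E, D, C, F

Effective dates after the stated exceptions: C's effective date is 2015-09-17, when work began; D is treated as recorded 2015-08-06, the work-commencement date; F was recorded within the 60-day window, so its effective date is the deed date 2016-06-20.
B is a condominium assessment lien and takes priority over every other lien.
Among the remaining liens, by effective date: A (2014-06-28), E (2014-07-28), D (2015-08-06), C (2015-09-17), F (2016-06-20).
Since C is not senior to A, the subordination leaves the order unchanged.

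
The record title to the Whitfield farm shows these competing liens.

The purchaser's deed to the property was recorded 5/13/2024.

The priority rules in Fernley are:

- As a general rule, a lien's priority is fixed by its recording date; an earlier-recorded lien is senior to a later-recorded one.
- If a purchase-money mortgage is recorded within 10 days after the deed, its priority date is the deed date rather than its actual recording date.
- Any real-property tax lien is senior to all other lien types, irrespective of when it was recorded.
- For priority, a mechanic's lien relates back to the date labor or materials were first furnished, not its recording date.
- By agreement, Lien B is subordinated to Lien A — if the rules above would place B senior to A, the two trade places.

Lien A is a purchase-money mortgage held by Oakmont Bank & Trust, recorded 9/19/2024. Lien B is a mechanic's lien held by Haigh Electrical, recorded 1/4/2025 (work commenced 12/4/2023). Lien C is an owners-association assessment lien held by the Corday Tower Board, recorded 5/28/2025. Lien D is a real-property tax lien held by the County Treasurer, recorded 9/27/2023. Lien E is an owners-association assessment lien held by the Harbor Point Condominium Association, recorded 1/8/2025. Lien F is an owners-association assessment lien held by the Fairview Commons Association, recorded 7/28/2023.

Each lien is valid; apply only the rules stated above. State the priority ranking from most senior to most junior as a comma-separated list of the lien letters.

Effective dates after the stated exceptions: A was recorded 129 days after the deed, outside the 10-day window, so it keeps its recording date; B's effective date is 12/4/2023, when work began.
D is a real-property tax lien, so it outranks all other liens regardless of date.
Ordering the rest by effective date: F (7/28/2023), B (12/4/2023), A (9/19/2024), E (1/8/2025), C (5/28/2025).
The subordination applies — B was senior to A — so B and A swap.

D, F, A, B, E, C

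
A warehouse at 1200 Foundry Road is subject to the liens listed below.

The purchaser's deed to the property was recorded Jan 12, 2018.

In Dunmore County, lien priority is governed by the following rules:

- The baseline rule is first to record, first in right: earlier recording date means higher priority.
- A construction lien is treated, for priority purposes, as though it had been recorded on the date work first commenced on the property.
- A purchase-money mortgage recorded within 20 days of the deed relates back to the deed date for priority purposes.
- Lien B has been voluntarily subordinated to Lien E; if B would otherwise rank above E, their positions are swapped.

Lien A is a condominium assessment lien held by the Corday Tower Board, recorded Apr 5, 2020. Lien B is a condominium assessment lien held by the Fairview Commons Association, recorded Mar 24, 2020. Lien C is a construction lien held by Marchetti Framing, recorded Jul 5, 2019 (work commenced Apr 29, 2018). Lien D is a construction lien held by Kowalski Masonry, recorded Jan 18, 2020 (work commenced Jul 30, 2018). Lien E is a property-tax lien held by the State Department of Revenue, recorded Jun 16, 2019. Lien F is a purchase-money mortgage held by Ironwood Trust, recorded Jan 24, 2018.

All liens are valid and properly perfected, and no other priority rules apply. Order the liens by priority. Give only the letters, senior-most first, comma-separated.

Adjusting effective dates: C's effective date is Apr 29, 2018, when work began; D is treated as recorded Jul 30, 2018, the work-commencement date; F was recorded within the 20-day window, so its effective date is the deed date Jan 12, 2018.
Ordering by effective date: F (Jan 12, 2018), C (Apr 29, 2018), D (Jul 30, 2018), E (Jun 16, 2019), B (Mar 24, 2020), A (Apr 5, 2020).
B is already junior to E, so the subordination agreement changes nothing.

F, C, D, E, B, A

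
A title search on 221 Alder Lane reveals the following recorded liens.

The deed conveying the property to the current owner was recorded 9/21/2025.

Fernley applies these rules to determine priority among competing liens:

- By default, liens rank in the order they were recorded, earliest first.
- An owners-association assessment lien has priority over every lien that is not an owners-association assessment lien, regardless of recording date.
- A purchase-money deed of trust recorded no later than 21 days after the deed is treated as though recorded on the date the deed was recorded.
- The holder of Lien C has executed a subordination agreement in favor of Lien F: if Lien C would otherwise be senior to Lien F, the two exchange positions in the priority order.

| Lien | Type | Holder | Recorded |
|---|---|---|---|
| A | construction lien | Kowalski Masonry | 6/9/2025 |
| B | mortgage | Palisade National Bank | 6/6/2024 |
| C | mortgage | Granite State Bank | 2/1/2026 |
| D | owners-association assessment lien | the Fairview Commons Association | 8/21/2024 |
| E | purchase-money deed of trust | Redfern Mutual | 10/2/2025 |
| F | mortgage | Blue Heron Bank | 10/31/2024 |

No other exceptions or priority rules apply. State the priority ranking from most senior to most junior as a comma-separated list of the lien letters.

First, effective dates: E's effective date is the deed date, 9/21/2025.
D is an owners-association assessment lien and takes priority over every other lien.
Ordering the rest by effective date: B (6/6/2024), F (10/31/2024), A (6/9/2025), E (9/21/2025), C (2/1/2026).
C is already junior to F, so the subordination agreement changes nothing.

D, B, F, A, E, C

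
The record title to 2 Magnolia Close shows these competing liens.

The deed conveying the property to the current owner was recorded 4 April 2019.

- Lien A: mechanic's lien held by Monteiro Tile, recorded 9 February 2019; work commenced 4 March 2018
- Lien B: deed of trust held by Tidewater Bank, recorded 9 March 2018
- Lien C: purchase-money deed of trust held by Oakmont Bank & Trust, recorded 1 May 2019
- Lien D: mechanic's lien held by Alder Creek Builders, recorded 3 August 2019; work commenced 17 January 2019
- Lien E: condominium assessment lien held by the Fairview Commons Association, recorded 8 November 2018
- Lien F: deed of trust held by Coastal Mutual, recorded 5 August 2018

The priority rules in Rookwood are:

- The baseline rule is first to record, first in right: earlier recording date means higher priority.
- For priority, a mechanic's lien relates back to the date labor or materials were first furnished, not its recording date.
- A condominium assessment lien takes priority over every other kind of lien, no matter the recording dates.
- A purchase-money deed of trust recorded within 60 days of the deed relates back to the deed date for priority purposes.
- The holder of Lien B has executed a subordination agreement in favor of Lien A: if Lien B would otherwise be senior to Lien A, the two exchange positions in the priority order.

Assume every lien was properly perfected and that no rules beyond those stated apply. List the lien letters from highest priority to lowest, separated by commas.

E, A, B, F, D, C

Effective dates after the stated exceptions: A relates back to 4 March 2018 (work commenced); C's effective date is the deed date, 4 April 2019; D's effective date is 17 January 2019, when work began.
E, as a condominium assessment lien, has superpriority and ranks first.
The other liens, earliest effective date first: A (4 March 2018), B (9 March 2018), F (5 August 2018), D (17 January 2019), C (4 April 2019).
B is already junior to A, so the subordination agreement changes nothing.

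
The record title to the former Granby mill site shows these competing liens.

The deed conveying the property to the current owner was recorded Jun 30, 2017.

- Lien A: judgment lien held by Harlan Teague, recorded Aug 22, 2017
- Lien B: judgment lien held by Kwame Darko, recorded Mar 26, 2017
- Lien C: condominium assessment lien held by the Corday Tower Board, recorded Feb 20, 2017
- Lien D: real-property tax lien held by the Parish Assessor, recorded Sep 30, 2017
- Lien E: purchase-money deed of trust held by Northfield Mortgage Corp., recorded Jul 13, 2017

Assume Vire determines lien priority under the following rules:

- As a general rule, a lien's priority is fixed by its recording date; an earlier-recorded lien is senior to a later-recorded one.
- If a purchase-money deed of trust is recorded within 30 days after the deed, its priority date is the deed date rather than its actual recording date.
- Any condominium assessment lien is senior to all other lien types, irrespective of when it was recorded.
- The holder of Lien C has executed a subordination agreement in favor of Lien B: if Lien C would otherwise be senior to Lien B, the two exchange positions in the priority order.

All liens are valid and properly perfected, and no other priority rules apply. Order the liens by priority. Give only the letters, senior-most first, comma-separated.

Adjusting effective dates: E was recorded within the 30-day window, so its effective date is the deed date Jun 30, 2017.
As a condominium assessment lien, C is senior to every other lien.
Ordering the rest by effective date: B (Mar 26, 2017), E (Jun 30, 2017), A (Aug 22, 2017), D (Sep 30, 2017).
The subordination applies — C was senior to B — so C and B swap.

B, C, E, A, D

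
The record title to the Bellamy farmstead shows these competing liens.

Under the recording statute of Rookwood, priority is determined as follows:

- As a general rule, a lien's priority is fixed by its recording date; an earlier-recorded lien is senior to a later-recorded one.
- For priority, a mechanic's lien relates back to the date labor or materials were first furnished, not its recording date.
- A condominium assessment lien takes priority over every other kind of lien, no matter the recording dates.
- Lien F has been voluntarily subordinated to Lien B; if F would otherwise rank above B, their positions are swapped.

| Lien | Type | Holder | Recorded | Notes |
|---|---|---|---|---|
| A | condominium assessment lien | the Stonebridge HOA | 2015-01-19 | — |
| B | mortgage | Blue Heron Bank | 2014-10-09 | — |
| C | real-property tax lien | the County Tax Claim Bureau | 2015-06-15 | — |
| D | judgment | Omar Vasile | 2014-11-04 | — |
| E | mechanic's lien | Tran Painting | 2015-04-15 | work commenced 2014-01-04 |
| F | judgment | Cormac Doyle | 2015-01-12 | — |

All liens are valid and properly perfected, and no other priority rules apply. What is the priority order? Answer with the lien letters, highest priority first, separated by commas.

A, E, B, D, F, C

Adjusting effective dates: E is treated as recorded 2014-01-04, the work-commencement date.
A, as a condominium assessment lien, has superpriority and ranks first.
The other liens, earliest effective date first: E (2014-01-04), B (2014-10-09), D (2014-11-04), F (2015-01-12), C (2015-06-15).
Since F is not senior to B, the subordination leaves the order unchanged.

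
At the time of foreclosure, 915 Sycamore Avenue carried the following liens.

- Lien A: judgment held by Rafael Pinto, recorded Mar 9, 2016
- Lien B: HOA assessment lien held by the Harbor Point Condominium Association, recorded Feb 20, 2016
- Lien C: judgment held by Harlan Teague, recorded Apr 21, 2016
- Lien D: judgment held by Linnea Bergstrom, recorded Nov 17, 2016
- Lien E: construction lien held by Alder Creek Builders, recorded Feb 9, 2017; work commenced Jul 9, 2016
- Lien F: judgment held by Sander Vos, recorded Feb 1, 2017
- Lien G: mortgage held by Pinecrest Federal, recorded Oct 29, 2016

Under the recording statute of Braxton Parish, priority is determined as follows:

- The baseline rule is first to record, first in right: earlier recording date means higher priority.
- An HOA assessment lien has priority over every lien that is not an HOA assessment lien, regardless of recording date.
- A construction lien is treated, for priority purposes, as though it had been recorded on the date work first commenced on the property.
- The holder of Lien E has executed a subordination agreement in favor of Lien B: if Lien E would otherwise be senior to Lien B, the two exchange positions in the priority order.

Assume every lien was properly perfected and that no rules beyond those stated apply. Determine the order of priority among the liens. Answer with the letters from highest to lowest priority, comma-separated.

B, A, C, E, G, D, F

Adjusting effective dates: E relates back to Jul 9, 2016 (work commenced).
B is an HOA assessment lien, so it outranks all other liens regardless of date.
Among the remaining liens, by effective date: A (Mar 9, 2016), C (Apr 21, 2016), E (Jul 9, 2016), G (Oct 29, 2016), D (Nov 17, 2016), F (Feb 1, 2017).
Since E is not senior to B, the subordination leaves the order unchanged.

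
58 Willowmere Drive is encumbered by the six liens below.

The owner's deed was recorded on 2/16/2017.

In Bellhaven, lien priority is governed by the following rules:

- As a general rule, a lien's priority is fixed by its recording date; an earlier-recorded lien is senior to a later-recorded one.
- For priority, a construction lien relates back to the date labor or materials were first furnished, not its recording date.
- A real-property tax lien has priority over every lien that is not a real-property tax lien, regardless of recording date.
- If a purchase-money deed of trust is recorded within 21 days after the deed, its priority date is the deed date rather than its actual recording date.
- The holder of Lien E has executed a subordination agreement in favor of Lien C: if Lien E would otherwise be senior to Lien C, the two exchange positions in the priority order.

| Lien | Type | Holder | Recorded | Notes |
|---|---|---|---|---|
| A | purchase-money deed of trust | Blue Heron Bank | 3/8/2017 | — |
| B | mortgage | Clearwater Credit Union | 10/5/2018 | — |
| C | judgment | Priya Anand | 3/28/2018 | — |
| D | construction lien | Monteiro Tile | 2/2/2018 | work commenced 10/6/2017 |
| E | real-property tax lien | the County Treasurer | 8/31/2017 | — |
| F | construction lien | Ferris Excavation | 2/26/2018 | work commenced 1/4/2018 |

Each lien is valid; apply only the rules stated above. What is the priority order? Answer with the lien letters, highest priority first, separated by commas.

C, A, D, F, E, B

Effective dates: A relates back to the deed date 2/16/2017; D relates back to 10/6/2017 (work commenced); F's effective date is 1/4/2018, when work began.
E is a real-property tax lien, so it outranks all other liens regardless of date.
Remaining liens by effective date: A (2/16/2017), D (10/6/2017), F (1/4/2018), C (3/28/2018), B (10/5/2018).
E would otherwise be senior to C, so under the subordination agreement E and C exchange positions.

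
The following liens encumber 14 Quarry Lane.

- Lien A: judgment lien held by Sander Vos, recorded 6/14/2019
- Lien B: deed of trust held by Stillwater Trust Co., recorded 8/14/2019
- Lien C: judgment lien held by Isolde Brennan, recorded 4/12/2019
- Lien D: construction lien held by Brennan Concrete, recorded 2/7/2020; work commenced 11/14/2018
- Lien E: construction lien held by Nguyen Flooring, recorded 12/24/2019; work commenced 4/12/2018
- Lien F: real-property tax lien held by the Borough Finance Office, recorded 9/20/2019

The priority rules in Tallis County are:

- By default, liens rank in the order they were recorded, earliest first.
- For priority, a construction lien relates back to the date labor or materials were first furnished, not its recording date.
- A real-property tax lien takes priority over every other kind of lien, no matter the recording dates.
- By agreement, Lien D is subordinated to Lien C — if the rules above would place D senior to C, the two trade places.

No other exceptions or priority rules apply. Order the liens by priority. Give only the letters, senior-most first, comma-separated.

First, effective dates: D's effective date is 11/14/2018, when work began; E relates back to 4/12/2018 (work commenced).
As a real-property tax lien, F is senior to every other lien.
Ordering the rest by effective date: E (4/12/2018), D (11/14/2018), C (4/12/2019), A (6/14/2019), B (8/14/2019).
D would otherwise be senior to C, so under the subordination agreement D and C exchange positions.

F, E, C, D, A, B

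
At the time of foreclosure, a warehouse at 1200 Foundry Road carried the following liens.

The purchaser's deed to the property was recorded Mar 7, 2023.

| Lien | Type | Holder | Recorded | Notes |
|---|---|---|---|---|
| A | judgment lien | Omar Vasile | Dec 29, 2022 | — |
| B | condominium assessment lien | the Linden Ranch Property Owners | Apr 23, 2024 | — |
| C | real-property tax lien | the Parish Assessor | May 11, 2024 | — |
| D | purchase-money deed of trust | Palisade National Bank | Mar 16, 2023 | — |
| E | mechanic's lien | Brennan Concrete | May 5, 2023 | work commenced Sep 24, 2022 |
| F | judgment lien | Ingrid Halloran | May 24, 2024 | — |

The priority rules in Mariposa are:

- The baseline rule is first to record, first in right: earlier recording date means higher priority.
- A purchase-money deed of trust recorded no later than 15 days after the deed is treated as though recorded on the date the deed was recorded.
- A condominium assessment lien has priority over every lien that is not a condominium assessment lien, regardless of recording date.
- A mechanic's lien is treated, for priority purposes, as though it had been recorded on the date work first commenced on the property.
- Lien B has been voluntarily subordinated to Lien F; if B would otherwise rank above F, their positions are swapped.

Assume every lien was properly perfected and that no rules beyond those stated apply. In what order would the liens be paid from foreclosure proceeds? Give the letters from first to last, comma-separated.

Adjusting effective dates: D was recorded within the 15-day window, so its effective date is the deed date Mar 7, 2023; E's effective date is Sep 24, 2022, when work began.
B, as a condominium assessment lien, has superpriority and ranks first.
Remaining liens by effective date: E (Sep 24, 2022), A (Dec 29, 2022), D (Mar 7, 2023), C (May 11, 2024), F (May 24, 2024).
The subordination applies — B was senior to F — so B and F swap.

F, E, A, D, C, B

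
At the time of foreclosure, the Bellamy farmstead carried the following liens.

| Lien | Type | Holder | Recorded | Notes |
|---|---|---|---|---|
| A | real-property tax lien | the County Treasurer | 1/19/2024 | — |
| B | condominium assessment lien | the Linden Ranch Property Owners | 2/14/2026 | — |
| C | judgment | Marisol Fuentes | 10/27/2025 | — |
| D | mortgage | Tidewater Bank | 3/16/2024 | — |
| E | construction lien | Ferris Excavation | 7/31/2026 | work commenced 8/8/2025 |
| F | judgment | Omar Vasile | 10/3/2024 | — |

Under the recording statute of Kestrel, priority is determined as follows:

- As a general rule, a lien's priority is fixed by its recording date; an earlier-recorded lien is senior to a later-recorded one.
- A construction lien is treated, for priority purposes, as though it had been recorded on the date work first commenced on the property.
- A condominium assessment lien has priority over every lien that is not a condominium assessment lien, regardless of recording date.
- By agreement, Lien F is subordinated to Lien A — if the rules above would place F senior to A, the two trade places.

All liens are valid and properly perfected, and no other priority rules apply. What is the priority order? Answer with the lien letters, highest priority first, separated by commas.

Adjusting effective dates: E is treated as recorded 8/8/2025, the work-commencement date.
B is a condominium assessment lien, so it outranks all other liens regardless of date.
The other liens, earliest effective date first: A (1/19/2024), D (3/16/2024), F (10/3/2024), E (8/8/2025), C (10/27/2025).
Since F is not senior to A, the subordination leaves the order unchanged.

B, A, D, F, E, C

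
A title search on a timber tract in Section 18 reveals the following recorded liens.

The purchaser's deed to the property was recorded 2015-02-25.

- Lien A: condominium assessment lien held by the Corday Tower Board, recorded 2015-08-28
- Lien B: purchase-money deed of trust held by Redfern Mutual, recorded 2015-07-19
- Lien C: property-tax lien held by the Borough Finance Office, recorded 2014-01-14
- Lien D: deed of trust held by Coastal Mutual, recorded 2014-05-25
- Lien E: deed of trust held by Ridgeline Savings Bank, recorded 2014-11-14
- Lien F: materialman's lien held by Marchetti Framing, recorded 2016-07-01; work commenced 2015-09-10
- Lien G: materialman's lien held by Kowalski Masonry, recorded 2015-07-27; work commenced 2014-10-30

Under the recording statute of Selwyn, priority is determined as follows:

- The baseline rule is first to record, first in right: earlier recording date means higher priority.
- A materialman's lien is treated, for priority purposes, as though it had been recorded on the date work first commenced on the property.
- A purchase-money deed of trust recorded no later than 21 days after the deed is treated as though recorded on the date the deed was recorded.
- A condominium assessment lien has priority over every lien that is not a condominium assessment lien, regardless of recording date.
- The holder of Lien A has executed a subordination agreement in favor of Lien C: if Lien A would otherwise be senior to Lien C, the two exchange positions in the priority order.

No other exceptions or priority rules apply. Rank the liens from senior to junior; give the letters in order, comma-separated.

Adjusting effective dates: B was recorded 144 days after the deed, outside the 21-day window, so it keeps its recording date; F relates back to 2015-09-10 (work commenced); G is treated as recorded 2014-10-30, the work-commencement date.
A is a condominium assessment lien, so it outranks all other liens regardless of date.
Among the remaining liens, by effective date: C (2014-01-14), D (2014-05-25), G (2014-10-30), E (2014-11-14), B (2015-07-19), F (2015-09-10).
A would otherwise be senior to C, so under the subordination agreement A and C exchange positions.

C, A, D, G, E, B, F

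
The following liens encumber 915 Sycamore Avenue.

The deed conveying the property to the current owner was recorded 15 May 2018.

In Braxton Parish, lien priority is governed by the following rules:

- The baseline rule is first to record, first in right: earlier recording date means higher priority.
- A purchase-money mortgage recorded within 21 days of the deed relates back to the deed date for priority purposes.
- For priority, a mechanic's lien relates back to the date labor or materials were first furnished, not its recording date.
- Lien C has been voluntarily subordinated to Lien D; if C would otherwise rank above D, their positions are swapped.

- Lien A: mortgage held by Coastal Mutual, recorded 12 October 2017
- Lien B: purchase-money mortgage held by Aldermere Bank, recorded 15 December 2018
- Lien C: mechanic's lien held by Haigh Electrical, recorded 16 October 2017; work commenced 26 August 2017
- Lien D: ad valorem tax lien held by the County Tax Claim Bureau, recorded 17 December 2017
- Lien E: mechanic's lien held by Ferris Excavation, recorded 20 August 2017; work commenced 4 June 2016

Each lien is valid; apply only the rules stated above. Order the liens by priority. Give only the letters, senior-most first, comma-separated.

Effective dates after the stated exceptions: B missed the 21-day window (214 days after the deed), so its recording date stands; C relates back to 26 August 2017 (work commenced); E is treated as recorded 4 June 2016, the work-commencement date.
Ordering by effective date: E (4 June 2016), C (26 August 2017), A (12 October 2017), D (17 December 2017), B (15 December 2018).
C is senior to D before the subordination, so the two trade places.

E, D, A, C, B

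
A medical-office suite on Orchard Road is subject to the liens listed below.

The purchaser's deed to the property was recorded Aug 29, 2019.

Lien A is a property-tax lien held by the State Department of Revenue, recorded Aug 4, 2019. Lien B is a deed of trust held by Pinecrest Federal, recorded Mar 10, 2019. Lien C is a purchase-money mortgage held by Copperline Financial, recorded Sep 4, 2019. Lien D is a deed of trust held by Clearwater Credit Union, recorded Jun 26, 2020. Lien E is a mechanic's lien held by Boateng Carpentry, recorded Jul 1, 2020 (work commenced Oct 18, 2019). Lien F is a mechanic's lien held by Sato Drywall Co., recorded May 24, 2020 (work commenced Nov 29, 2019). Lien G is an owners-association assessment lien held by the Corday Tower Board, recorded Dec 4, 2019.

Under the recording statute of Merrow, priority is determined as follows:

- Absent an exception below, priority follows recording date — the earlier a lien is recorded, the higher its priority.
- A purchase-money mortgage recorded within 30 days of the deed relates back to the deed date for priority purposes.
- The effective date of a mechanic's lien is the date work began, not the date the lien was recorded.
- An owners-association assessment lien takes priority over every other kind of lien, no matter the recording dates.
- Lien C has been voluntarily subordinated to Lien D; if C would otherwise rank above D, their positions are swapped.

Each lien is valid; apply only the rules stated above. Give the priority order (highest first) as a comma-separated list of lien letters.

Effective dates: C's effective date is the deed date, Aug 29, 2019; E relates back to Oct 18, 2019 (work commenced); F's effective date is Nov 29, 2019, when work began.
G is an owners-association assessment lien and takes priority over every other lien.
Remaining liens by effective date: B (Mar 10, 2019), A (Aug 4, 2019), C (Aug 29, 2019), E (Oct 18, 2019), F (Nov 29, 2019), D (Jun 26, 2020).
C would otherwise be senior to D, so under the subordination agreement C and D exchange positions.

G, B, A, D, E, F, C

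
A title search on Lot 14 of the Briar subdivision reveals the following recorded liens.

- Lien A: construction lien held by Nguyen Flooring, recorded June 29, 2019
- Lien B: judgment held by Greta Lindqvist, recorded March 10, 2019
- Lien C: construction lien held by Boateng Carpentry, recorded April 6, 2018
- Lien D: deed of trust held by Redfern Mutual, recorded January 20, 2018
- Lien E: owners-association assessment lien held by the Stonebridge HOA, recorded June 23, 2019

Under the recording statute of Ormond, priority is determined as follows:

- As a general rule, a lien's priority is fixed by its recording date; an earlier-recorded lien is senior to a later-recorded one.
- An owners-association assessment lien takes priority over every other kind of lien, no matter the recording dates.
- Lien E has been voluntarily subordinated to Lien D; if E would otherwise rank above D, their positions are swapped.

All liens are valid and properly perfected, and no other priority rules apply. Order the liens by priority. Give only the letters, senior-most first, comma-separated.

D, E, C, B, A

E is an owners-association assessment lien and takes priority over every other lien.
Ordering the rest by effective date: D (January 20, 2018), C (April 6, 2018), B (March 10, 2019), A (June 29, 2019).
The subordination applies — E was senior to D — so E and D swap.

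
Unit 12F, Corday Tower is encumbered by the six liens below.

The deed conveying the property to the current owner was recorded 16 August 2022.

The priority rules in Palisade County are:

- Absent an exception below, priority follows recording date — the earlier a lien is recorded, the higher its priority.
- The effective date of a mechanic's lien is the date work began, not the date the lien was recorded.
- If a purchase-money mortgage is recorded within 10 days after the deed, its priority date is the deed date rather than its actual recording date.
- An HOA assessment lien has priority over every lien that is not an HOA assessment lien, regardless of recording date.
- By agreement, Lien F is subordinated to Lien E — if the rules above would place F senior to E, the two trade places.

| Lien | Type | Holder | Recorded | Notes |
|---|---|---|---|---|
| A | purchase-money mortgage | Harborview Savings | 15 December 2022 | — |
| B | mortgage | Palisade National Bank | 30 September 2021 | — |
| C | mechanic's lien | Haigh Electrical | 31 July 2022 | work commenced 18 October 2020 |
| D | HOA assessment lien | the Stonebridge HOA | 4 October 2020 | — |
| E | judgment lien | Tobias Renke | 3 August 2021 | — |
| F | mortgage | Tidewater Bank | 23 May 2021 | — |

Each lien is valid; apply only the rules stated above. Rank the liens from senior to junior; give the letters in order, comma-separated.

D, C, E, F, B, A

Effective dates after the stated exceptions: A was recorded 121 days after the deed — beyond 10 days — so no relation-back applies; C relates back to 18 October 2020 (work commenced).
D is an HOA assessment lien, so it outranks all other liens regardless of date.
The other liens, earliest effective date first: C (18 October 2020), F (23 May 2021), E (3 August 2021), B (30 September 2021), A (15 December 2022).
Because F would otherwise rank above E, the subordination swaps them.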